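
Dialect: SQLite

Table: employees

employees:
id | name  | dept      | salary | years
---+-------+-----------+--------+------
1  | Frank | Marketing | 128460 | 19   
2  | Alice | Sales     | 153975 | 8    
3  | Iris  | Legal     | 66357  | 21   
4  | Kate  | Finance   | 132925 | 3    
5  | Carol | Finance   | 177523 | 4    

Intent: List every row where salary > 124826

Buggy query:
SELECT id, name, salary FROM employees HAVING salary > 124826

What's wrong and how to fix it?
Bug: This is a non-aggregate query (no GROUP BY, no aggregates), so in SQLite the HAVING clause is invalid here; a row-level condition belongs in WHERE

Fix: Use WHERE for row-level filtering

Corrected query:
SELECT id, name, salary FROM employees WHERE salary > 124826

Result:
id | name  | salary
---+-------+-------
1  | Frank | 128460
2  | Alice | 153975
4  | Kate  | 132925
5  | Carol | 177523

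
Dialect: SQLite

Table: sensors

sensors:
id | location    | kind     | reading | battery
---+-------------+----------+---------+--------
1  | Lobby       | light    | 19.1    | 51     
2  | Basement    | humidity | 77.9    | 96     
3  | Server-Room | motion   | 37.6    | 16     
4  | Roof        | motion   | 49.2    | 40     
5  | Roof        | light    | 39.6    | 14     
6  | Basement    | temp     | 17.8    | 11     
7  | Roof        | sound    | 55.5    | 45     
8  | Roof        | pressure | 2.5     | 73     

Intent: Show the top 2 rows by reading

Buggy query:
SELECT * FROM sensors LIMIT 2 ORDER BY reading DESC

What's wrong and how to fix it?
Bug: ORDER BY cannot follow LIMIT; LIMIT is the final clause

Fix: Swap the clauses: ORDER BY first, then LIMIT

Corrected query:
SELECT * FROM sensors ORDER BY reading DESC LIMIT 2

Result:
id | location | kind     | reading | battery
---+----------+----------+---------+--------
2  | Basement | humidity | 77.9    | 96     
7  | Roof     | sound    | 55.5    | 45     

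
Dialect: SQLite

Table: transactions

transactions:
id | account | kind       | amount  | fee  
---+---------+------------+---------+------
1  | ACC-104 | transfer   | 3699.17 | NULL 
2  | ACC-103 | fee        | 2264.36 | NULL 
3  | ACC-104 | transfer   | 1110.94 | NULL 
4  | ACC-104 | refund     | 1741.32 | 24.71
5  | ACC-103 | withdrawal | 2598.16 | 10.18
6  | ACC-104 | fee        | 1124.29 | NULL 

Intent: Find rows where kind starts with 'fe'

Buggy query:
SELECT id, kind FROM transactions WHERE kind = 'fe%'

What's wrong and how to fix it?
Bug: '=' compares the literal string including the % character; pattern matching needs LIKE

Fix: Replace '=' with LIKE so 'fe%' is treated as a pattern

Corrected query:
SELECT id, kind FROM transactions WHERE kind LIKE 'fe%'

Result:
id | kind
---+-----
2  | fee 
6  | fee 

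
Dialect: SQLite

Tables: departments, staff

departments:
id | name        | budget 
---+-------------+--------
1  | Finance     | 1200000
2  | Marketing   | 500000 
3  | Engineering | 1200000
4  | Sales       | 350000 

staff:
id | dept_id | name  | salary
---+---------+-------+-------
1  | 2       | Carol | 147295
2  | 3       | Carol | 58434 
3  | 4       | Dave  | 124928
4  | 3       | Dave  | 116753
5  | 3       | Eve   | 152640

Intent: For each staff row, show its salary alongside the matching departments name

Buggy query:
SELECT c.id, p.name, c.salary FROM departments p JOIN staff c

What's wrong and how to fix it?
Bug: JOIN with no ON clause produces a cartesian product; every staff row pairs with every departments row

Fix: Add ON c.dept_id = p.id to the JOIN

Corrected query:
SELECT c.id, p.name, c.salary FROM departments p JOIN staff c ON c.dept_id = p.id

Result:
id | name        | salary
---+-------------+-------
1  | Marketing   | 147295
2  | Engineering | 58434 
3  | Sales       | 124928
4  | Engineering | 116753
5  | Engineering | 152640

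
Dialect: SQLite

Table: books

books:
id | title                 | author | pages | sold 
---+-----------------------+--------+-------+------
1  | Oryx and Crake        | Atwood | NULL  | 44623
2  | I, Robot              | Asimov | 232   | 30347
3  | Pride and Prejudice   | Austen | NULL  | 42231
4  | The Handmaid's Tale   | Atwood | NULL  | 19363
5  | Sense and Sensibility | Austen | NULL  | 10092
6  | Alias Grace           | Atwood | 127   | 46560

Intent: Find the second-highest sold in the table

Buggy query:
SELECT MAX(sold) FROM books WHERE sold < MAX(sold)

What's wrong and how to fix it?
Bug: MAX(sold) on the right of the comparison is an aggregate-in-WHERE error

Fix: Compute the overall MAX in a subquery, then take MAX of rows below it

Corrected query:
SELECT MAX(sold) FROM books WHERE sold < (SELECT MAX(sold) FROM books)

Result:
MAX(sold)
---------
44623    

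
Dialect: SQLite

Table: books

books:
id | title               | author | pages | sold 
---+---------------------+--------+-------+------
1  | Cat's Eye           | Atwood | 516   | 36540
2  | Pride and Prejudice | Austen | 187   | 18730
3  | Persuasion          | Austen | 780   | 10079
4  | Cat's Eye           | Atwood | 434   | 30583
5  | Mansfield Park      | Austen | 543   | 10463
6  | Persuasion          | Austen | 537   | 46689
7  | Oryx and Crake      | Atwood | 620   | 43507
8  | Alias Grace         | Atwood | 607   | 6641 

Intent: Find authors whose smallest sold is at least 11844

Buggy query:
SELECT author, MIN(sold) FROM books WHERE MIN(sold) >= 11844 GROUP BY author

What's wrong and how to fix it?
Bug: MIN() in WHERE is a misuse of aggregate

Fix: Use HAVING for the per-group MIN condition

Corrected query:
SELECT author, MIN(sold) FROM books GROUP BY author HAVING MIN(sold) >= 11844

Result:
(no rows)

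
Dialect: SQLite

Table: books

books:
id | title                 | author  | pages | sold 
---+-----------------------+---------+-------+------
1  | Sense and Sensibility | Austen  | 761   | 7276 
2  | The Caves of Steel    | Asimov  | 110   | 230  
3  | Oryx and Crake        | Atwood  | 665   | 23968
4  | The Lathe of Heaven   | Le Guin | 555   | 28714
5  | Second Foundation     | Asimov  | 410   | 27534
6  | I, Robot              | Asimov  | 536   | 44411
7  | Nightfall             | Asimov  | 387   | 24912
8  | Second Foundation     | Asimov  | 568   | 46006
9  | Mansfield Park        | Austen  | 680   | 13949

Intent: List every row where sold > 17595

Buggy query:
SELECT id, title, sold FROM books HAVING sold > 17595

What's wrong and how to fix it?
Bug: HAVING filters the output of aggregation, but this query has no GROUP BY and no aggregate functions, so SQLite rejects it (HAVING clause on a non-aggregate query); the condition here is per row

Fix: Replace HAVING with WHERE since the condition applies to individual rows

Corrected query:
SELECT id, title, sold FROM books WHERE sold > 17595

Result:
id | title               | sold 
---+---------------------+------
3  | Oryx and Crake      | 23968
4  | The Lathe of Heaven | 28714
5  | Second Foundation   | 27534
6  | I, Robot            | 44411
7  | Nightfall           | 24912
8  | Second Foundation   | 46006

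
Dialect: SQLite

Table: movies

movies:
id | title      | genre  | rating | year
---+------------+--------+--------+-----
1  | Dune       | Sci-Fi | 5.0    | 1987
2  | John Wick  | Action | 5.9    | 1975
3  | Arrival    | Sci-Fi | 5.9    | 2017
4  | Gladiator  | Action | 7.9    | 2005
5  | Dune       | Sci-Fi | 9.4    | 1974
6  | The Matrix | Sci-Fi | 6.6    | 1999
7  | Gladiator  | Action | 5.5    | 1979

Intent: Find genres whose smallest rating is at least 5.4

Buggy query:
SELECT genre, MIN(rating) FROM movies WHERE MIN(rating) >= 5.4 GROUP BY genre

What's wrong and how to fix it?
Bug: Aggregates like MIN are computed per group after WHERE runs

Fix: Use HAVING for the per-group MIN condition

Corrected query:
SELECT genre, MIN(rating) FROM movies GROUP BY genre HAVING MIN(rating) >= 5.4

Result:
genre  | MIN(rating)
-------+------------
Action | 5.5        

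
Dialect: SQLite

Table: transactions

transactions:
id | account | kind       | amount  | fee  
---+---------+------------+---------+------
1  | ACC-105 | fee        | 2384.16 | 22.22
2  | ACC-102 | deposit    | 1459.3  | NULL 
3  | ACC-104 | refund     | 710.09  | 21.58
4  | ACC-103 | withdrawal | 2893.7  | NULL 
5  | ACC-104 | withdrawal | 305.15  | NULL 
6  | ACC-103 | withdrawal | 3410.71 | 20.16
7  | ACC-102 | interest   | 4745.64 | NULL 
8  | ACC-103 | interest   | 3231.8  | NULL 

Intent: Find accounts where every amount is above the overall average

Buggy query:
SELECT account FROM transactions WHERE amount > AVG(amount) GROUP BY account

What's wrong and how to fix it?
Bug: WHERE evaluates per row before aggregation, so AVG() is unavailable

Fix: Use a subquery for AVG and a HAVING MIN(...) filter so the condition holds for every row in the group

Corrected query:
SELECT account FROM transactions GROUP BY account HAVING MIN(amount) > (SELECT AVG(amount) FROM transactions)

Result:
account
-------
ACC-103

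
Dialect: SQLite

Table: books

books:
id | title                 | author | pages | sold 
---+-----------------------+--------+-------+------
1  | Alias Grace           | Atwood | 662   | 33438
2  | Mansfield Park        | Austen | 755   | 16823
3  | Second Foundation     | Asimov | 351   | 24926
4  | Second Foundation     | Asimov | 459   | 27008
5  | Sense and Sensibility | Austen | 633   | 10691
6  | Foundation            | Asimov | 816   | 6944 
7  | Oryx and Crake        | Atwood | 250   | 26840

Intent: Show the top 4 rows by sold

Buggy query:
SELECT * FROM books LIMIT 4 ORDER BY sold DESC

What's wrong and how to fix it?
Bug: ORDER BY cannot follow LIMIT; LIMIT is the final clause

Fix: Swap the clauses: ORDER BY first, then LIMIT

Corrected query:
SELECT * FROM books ORDER BY sold DESC LIMIT 4

Result:
id | title             | author | pages | sold 
---+-------------------+--------+-------+------
1  | Alias Grace       | Atwood | 662   | 33438
4  | Second Foundation | Asimov | 459   | 27008
7  | Oryx and Crake    | Atwood | 250   | 26840
3  | Second Foundation | Asimov | 351   | 24926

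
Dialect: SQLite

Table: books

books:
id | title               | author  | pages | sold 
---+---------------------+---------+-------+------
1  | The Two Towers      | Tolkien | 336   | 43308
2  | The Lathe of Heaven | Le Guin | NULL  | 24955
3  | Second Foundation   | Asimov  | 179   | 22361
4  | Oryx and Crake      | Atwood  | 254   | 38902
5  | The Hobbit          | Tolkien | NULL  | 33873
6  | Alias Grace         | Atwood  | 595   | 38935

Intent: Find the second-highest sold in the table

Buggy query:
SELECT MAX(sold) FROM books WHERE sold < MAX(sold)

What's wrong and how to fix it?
Bug: The inner MAX is an aggregate inside WHERE, which is not allowed

Fix: Compute the overall MAX in a subquery, then take MAX of rows below it

Corrected query:
SELECT MAX(sold) FROM books WHERE sold < (SELECT MAX(sold) FROM books)

Result:
MAX(sold)
---------
38935    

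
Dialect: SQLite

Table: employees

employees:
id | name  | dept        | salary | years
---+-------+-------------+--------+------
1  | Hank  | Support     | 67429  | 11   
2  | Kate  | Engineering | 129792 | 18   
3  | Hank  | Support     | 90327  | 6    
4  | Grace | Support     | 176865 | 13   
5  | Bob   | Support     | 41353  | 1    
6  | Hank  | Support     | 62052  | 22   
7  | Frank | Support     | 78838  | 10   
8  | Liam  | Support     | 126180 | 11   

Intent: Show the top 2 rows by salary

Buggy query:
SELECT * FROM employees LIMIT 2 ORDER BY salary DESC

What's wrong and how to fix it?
Bug: LIMIT must come after ORDER BY

Fix: Sort with ORDER BY, then apply LIMIT

Corrected query:
SELECT * FROM employees ORDER BY salary DESC LIMIT 2

Result:
id | name  | dept        | salary | years
---+-------+-------------+--------+------
4  | Grace | Support     | 176865 | 13   
2  | Kate  | Engineering | 129792 | 18   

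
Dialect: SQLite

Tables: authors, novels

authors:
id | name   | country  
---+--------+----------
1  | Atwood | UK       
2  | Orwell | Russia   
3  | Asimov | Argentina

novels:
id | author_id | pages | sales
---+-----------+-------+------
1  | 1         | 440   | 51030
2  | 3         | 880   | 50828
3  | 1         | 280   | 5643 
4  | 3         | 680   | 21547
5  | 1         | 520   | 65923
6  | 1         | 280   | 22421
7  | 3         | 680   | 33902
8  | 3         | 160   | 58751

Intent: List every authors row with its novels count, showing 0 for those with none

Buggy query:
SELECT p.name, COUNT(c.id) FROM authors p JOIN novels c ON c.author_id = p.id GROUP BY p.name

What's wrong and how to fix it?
Bug: An inner join excludes parents with zero children

Fix: Switch to LEFT JOIN to retain unmatched parent rows

Corrected query:
SELECT p.name, COUNT(c.id) FROM authors p LEFT JOIN novels c ON c.author_id = p.id GROUP BY p.name

Result:
name   | COUNT(c.id)
-------+------------
Asimov | 4          
Atwood | 4          
Orwell | 0          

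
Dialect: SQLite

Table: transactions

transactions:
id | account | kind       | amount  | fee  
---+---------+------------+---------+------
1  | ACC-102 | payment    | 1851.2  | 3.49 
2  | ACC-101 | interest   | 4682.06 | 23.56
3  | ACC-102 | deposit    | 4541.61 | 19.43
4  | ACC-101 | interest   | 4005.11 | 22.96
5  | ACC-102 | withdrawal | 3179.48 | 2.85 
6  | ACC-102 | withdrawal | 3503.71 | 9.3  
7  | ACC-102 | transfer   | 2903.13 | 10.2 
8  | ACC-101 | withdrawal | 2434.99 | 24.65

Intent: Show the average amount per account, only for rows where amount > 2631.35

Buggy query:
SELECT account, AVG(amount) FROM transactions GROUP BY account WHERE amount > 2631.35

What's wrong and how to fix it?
Bug: WHERE cannot follow GROUP BY

Fix: Move the WHERE clause before GROUP BY

Corrected query:
SELECT account, AVG(amount) FROM transactions WHERE amount > 2631.35 GROUP BY account

Result:
account | AVG(amount)
--------+------------
ACC-101 | 4343.585   
ACC-102 | 3531.9825  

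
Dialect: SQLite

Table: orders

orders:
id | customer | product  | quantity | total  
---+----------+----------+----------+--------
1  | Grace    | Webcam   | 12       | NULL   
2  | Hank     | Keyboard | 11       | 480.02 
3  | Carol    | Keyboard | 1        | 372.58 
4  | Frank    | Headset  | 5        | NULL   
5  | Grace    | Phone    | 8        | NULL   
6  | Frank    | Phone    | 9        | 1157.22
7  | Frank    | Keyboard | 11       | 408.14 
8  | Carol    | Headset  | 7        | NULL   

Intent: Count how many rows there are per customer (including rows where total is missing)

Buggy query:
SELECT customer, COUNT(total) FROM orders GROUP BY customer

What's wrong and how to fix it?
Bug: COUNT(total) skips NULLs, so groups with missing total are undercounted

Fix: Replace COUNT(total) with COUNT(*)

Corrected query:
SELECT customer, COUNT(*) FROM orders GROUP BY customer

Result:
customer | COUNT(*)
---------+---------
Carol    | 2       
Frank    | 3       
Grace    | 2       
Hank     | 1       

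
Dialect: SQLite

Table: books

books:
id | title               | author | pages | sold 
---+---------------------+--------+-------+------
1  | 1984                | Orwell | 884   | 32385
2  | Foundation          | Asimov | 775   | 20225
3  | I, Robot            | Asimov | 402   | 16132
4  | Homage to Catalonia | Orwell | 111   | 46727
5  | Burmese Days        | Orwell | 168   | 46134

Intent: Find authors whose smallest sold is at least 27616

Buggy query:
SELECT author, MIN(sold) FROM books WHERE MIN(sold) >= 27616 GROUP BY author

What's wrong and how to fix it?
Bug: MIN() in WHERE is a misuse of aggregate

Fix: Replace WHERE with HAVING after the GROUP BY

Corrected query:
SELECT author, MIN(sold) FROM books GROUP BY author HAVING MIN(sold) >= 27616

Result:
author | MIN(sold)
-------+----------
Orwell | 32385    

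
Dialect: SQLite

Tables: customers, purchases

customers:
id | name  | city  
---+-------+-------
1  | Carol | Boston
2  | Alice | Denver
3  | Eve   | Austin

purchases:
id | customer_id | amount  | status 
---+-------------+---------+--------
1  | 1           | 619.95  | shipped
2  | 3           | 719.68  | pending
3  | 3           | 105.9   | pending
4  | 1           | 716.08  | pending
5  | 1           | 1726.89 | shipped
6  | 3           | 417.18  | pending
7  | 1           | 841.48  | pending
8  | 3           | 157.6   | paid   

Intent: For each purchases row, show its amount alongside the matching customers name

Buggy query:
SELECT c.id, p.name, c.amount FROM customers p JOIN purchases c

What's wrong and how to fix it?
Bug: JOIN with no ON clause produces a cartesian product; every purchases row pairs with every customers row

Fix: Specify the join condition linking the foreign key to the parent id

Corrected query:
SELECT c.id, p.name, c.amount FROM customers p JOIN purchases c ON c.customer_id = p.id

Result:
id | name  | amount 
---+-------+--------
1  | Carol | 619.95 
2  | Eve   | 719.68 
3  | Eve   | 105.9  
4  | Carol | 716.08 
5  | Carol | 1726.89
6  | Eve   | 417.18 
7  | Carol | 841.48 
8  | Eve   | 157.6  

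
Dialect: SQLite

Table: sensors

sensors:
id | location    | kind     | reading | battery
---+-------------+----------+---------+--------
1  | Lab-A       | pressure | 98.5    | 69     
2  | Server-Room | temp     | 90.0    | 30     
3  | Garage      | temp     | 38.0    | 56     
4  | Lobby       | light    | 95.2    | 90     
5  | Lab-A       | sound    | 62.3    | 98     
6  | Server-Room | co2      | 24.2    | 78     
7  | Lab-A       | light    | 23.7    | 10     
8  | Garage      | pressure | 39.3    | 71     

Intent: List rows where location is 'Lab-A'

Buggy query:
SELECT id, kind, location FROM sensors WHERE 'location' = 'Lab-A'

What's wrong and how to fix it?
Bug: 'location' in single quotes is a string literal, not the column; the comparison is literal-vs-literal and never true

Fix: Remove the quotes around the column name (or use double quotes for an identifier)

Corrected query:
SELECT id, kind, location FROM sensors WHERE location = 'Lab-A'

Result:
id | kind     | location
---+----------+---------
1  | pressure | Lab-A   
5  | sound    | Lab-A   
7  | light    | Lab-A   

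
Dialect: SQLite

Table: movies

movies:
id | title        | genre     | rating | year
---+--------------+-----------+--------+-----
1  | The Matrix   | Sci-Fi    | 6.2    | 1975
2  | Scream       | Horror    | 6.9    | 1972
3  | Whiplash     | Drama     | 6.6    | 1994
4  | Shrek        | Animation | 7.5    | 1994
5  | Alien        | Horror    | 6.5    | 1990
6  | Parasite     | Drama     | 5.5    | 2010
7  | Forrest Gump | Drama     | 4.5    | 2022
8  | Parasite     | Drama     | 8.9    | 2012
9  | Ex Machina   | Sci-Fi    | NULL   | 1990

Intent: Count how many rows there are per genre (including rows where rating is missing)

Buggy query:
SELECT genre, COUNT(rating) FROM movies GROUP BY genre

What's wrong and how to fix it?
Bug: COUNT(rating) skips NULLs, so groups with missing rating are undercounted

Fix: Use COUNT(*) to count all rows regardless of NULL

Corrected query:
SELECT genre, COUNT(*) FROM movies GROUP BY genre

Result:
genre     | COUNT(*)
----------+---------
Animation | 1       
Drama     | 4       
Horror    | 2       
Sci-Fi    | 2       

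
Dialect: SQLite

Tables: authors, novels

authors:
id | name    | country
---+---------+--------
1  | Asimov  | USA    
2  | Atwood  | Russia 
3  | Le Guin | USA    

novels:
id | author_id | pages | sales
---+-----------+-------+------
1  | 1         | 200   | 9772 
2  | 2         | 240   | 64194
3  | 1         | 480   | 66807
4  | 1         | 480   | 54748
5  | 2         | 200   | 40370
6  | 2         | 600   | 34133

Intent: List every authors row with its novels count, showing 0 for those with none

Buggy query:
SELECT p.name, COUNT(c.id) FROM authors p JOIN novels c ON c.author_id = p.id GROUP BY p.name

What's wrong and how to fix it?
Bug: An inner join excludes parents with zero children

Fix: Use LEFT JOIN so parents without children still appear (COUNT(c.id) gives 0)

Corrected query:
SELECT p.name, COUNT(c.id) FROM authors p LEFT JOIN novels c ON c.author_id = p.id GROUP BY p.name

Result:
name    | COUNT(c.id)
--------+------------
Asimov  | 3          
Atwood  | 3          
Le Guin | 0          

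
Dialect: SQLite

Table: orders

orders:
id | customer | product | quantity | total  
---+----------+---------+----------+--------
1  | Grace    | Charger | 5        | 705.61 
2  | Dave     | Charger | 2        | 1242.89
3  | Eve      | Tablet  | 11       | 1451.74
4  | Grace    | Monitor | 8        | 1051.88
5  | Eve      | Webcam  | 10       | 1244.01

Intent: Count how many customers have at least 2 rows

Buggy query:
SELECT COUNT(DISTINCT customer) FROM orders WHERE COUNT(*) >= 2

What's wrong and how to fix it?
Bug: COUNT(*) cannot appear in WHERE; the per-group count doesn't exist yet

Fix: Group first with HAVING COUNT(*) >= 2, then COUNT the resulting groups

Corrected query:
SELECT COUNT(*) FROM (SELECT customer FROM orders GROUP BY customer HAVING COUNT(*) >= 2)

Result:
COUNT(*)
--------
2       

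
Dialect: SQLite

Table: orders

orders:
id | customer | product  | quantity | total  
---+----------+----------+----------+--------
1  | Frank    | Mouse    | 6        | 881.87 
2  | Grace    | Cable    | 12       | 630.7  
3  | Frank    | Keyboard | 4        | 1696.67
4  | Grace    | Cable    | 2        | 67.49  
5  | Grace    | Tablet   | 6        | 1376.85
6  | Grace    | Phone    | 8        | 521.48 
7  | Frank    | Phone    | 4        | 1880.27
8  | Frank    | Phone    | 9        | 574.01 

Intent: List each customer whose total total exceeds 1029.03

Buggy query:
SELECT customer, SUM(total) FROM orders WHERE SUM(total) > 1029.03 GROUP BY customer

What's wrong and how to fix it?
Bug: Aggregate functions cannot appear in a WHERE clause

Fix: Move the aggregate condition to a HAVING clause

Corrected query:
SELECT customer, SUM(total) FROM orders GROUP BY customer HAVING SUM(total) > 1029.03

Result:
customer | SUM(total)
---------+-----------
Frank    | 5032.82   
Grace    | 2596.52   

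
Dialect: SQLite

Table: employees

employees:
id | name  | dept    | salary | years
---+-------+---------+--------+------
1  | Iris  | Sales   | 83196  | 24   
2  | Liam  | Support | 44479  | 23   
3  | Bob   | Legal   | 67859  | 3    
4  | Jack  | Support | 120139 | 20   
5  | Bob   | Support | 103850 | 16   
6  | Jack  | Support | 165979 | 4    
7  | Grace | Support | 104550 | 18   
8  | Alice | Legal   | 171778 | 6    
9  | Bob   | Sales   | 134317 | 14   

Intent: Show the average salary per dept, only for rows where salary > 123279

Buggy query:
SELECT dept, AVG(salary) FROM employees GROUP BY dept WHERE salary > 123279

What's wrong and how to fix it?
Bug: Row-level WHERE must come before GROUP BY in the clause order

Fix: Move the WHERE clause before GROUP BY

Corrected query:
SELECT dept, AVG(salary) FROM employees WHERE salary > 123279 GROUP BY dept

Result:
dept    | AVG(salary)
--------+------------
Legal   | 171778     
Sales   | 134317     
Support | 165979     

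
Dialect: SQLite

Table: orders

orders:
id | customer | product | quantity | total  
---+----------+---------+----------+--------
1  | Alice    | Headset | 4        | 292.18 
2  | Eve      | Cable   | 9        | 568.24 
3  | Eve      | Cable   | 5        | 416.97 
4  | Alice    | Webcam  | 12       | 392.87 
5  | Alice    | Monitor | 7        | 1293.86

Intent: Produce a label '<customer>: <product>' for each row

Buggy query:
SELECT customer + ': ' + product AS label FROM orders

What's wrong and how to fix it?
Bug: SQLite uses || for string concatenation; + coerces text to numbers (yielding 0)

Fix: Use the || operator for string concatenation

Corrected query:
SELECT customer || ': ' || product AS label FROM orders

Result:
label         
--------------
Alice: Headset
Eve: Cable    
Eve: Cable    
Alice: Webcam 
Alice: Monitor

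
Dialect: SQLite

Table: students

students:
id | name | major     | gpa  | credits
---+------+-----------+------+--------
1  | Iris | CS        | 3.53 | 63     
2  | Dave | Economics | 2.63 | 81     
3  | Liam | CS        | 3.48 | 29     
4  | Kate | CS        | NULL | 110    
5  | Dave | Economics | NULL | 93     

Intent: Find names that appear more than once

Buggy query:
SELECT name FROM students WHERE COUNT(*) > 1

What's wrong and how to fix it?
Bug: COUNT(*) is an aggregate and cannot be used in WHERE

Fix: GROUP BY name, then filter groups with HAVING COUNT(*) > 1

Corrected query:
SELECT name FROM students GROUP BY name HAVING COUNT(*) > 1

Result:
name
----
Dave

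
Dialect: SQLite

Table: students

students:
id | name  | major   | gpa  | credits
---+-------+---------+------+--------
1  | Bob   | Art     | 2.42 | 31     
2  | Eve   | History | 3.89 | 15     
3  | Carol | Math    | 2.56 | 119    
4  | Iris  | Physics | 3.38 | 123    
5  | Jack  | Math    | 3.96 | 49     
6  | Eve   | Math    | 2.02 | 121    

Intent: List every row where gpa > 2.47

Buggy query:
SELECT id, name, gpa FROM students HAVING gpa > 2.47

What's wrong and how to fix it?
Bug: HAVING filters the output of aggregation, but this query has no GROUP BY and no aggregate functions, so SQLite rejects it (HAVING clause on a non-aggregate query); the condition here is per row

Fix: Replace HAVING with WHERE since the condition applies to individual rows

Corrected query:
SELECT id, name, gpa FROM students WHERE gpa > 2.47

Result:
id | name  | gpa 
---+-------+-----
2  | Eve   | 3.89
3  | Carol | 2.56
4  | Iris  | 3.38
5  | Jack  | 3.96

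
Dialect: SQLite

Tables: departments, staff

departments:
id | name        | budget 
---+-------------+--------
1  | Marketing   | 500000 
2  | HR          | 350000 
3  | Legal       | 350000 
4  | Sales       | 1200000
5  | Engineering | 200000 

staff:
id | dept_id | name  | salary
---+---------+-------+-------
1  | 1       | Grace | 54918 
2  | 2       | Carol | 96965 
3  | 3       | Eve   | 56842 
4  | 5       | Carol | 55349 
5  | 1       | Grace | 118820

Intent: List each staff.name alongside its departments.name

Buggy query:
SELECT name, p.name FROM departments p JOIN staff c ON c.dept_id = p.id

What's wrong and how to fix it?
Bug: Both tables have a 'name' column; the unqualified reference is ambiguous

Fix: Qualify the column with its table alias (c.name)

Corrected query:
SELECT c.name, p.name FROM departments p JOIN staff c ON c.dept_id = p.id

Result:
name  | name       
------+------------
Grace | Marketing  
Carol | HR         
Eve   | Legal      
Carol | Engineering
Grace | Marketing  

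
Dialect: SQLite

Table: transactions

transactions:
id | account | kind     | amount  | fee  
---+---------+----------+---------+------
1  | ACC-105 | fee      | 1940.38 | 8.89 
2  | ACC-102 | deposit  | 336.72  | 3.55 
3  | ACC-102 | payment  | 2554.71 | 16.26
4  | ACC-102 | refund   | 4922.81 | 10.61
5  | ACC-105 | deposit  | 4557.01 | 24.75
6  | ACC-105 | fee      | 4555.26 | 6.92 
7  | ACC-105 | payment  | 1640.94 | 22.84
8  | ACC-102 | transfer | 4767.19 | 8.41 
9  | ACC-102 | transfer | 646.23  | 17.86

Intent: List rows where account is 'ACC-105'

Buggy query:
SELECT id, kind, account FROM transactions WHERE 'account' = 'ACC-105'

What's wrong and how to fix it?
Bug: 'account' in single quotes is a string literal, not the column; the comparison is literal-vs-literal and never true

Fix: Remove the quotes around the column name (or use double quotes for an identifier)

Corrected query:
SELECT id, kind, account FROM transactions WHERE account = 'ACC-105'

Result:
id | kind    | account
---+---------+--------
1  | fee     | ACC-105
5  | deposit | ACC-105
6  | fee     | ACC-105
7  | payment | ACC-105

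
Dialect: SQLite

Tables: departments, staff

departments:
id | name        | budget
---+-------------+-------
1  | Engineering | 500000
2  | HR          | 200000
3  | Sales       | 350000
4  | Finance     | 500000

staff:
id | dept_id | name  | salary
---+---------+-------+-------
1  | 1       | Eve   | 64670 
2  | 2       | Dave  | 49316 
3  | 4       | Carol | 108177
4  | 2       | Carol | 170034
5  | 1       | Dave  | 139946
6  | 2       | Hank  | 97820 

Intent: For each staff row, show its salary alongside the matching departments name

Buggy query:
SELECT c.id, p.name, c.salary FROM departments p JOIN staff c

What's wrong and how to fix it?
Bug: Missing join condition: each staff row is matched to all departments rows instead of just its own

Fix: Add ON c.dept_id = p.id to the JOIN

Corrected query:
SELECT c.id, p.name, c.salary FROM departments p JOIN staff c ON c.dept_id = p.id

Result:
id | name        | salary
---+-------------+-------
1  | Engineering | 64670 
2  | HR          | 49316 
3  | Finance     | 108177
4  | HR          | 170034
5  | Engineering | 139946
6  | HR          | 97820 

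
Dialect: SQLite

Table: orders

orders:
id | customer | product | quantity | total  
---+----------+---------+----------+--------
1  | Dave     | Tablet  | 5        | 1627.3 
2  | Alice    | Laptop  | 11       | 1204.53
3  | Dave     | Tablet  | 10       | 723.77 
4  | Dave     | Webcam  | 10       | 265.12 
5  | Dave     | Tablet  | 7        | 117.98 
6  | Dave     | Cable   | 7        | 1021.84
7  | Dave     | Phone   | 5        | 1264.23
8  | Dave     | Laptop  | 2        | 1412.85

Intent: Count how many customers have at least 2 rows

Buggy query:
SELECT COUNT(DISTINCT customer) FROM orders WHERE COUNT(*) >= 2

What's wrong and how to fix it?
Bug: COUNT(*) cannot appear in WHERE; the per-group count doesn't exist yet

Fix: Group first with HAVING COUNT(*) >= 2, then COUNT the resulting groups

Corrected query:
SELECT COUNT(*) FROM (SELECT customer FROM orders GROUP BY customer HAVING COUNT(*) >= 2)

Result:
COUNT(*)
--------
1       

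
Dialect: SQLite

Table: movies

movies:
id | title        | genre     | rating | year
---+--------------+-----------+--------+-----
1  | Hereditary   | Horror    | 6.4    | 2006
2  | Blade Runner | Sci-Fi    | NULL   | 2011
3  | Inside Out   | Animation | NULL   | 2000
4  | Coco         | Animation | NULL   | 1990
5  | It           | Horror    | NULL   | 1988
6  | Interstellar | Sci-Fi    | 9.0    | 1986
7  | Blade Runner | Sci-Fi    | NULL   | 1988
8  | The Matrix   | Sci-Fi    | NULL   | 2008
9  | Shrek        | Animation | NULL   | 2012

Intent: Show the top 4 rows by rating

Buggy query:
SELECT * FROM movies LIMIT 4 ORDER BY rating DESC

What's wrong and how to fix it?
Bug: LIMIT must come after ORDER BY

Fix: Swap the clauses: ORDER BY first, then LIMIT

Corrected query:
SELECT * FROM movies ORDER BY rating DESC LIMIT 4

Result:
id | title        | genre     | rating | year
---+--------------+-----------+--------+-----
6  | Interstellar | Sci-Fi    | 9      | 1986
1  | Hereditary   | Horror    | 6.4    | 2006
2  | Blade Runner | Sci-Fi    | NULL   | 2011
3  | Inside Out   | Animation | NULL   | 2000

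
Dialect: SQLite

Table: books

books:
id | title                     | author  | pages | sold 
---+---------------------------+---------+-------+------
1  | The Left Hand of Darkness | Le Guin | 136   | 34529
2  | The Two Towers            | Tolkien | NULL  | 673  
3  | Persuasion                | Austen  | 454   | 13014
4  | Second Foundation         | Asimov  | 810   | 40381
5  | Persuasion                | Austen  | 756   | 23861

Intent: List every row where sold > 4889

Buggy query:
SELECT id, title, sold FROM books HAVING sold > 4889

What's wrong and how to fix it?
Bug: HAVING filters the output of aggregation, but this query has no GROUP BY and no aggregate functions, so SQLite rejects it (HAVING clause on a non-aggregate query); the condition here is per row

Fix: Replace HAVING with WHERE since the condition applies to individual rows

Corrected query:
SELECT id, title, sold FROM books WHERE sold > 4889

Result:
id | title                     | sold 
---+---------------------------+------
1  | The Left Hand of Darkness | 34529
3  | Persuasion                | 13014
4  | Second Foundation         | 40381
5  | Persuasion                | 23861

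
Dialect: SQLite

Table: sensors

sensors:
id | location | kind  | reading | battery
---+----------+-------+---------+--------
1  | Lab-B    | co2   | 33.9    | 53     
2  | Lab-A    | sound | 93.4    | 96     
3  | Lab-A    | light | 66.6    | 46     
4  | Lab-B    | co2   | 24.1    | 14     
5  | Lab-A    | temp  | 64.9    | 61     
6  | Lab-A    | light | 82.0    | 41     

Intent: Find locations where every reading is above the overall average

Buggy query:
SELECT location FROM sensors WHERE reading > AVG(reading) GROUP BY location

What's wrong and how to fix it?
Bug: WHERE evaluates per row before aggregation, so AVG() is unavailable

Fix: Use a subquery for AVG and a HAVING MIN(...) filter so the condition holds for every row in the group

Corrected query:
SELECT location FROM sensors GROUP BY location HAVING MIN(reading) > (SELECT AVG(reading) FROM sensors)

Result:
location
--------
Lab-A   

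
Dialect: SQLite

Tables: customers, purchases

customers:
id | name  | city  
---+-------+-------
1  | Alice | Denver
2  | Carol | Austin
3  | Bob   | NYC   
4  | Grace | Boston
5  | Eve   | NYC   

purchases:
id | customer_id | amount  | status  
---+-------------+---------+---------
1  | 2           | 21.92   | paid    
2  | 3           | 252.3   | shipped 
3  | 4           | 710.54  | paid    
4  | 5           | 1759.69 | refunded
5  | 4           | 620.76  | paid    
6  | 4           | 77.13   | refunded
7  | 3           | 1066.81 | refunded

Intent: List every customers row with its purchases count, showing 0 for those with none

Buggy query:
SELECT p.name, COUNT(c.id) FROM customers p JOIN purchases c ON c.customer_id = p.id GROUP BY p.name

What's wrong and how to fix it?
Bug: An inner join excludes parents with zero children

Fix: Switch to LEFT JOIN to retain unmatched parent rows

Corrected query:
SELECT p.name, COUNT(c.id) FROM customers p LEFT JOIN purchases c ON c.customer_id = p.id GROUP BY p.name

Result:
name  | COUNT(c.id)
------+------------
Alice | 0          
Bob   | 2          
Carol | 1          
Eve   | 1          
Grace | 3          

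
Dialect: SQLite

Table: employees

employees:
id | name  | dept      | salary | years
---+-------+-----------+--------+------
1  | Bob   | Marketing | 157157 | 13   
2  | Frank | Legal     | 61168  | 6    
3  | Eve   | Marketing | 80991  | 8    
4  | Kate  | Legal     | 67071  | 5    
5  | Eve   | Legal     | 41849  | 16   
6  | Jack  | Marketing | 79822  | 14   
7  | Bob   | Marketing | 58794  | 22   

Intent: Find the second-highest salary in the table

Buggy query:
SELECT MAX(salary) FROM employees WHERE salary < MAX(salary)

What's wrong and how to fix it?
Bug: The inner MAX is an aggregate inside WHERE, which is not allowed

Fix: Compute the overall MAX in a subquery, then take MAX of rows below it

Corrected query:
SELECT MAX(salary) FROM employees WHERE salary < (SELECT MAX(salary) FROM employees)

Result:
MAX(salary)
-----------
80991      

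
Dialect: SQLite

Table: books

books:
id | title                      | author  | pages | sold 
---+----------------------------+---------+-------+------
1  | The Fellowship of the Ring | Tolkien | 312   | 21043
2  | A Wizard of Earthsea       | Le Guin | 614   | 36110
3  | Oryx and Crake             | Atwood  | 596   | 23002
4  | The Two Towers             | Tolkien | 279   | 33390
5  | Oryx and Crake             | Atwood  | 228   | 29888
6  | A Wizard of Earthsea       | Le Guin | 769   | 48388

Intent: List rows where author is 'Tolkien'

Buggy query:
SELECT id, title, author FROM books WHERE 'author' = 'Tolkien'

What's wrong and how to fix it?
Bug: 'author' in single quotes is a string literal, not the column; the comparison is literal-vs-literal and never true

Fix: Remove the quotes around the column name (or use double quotes for an identifier)

Corrected query:
SELECT id, title, author FROM books WHERE author = 'Tolkien'

Result:
id | title                      | author 
---+----------------------------+--------
1  | The Fellowship of the Ring | Tolkien
4  | The Two Towers             | Tolkien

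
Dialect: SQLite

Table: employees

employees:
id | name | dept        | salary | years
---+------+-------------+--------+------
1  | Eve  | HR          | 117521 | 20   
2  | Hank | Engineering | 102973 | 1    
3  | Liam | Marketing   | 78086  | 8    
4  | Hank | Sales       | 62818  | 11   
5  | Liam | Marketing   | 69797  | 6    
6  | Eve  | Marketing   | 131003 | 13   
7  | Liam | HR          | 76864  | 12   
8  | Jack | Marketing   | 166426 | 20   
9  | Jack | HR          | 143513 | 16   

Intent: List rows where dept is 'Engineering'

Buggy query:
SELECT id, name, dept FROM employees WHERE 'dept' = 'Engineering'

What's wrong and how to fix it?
Bug: Single quotes denote string literals in SQL; the column name is being compared as a constant string

Fix: Reference the column as dept without single quotes

Corrected query:
SELECT id, name, dept FROM employees WHERE dept = 'Engineering'

Result:
id | name | dept       
---+------+------------
2  | Hank | Engineering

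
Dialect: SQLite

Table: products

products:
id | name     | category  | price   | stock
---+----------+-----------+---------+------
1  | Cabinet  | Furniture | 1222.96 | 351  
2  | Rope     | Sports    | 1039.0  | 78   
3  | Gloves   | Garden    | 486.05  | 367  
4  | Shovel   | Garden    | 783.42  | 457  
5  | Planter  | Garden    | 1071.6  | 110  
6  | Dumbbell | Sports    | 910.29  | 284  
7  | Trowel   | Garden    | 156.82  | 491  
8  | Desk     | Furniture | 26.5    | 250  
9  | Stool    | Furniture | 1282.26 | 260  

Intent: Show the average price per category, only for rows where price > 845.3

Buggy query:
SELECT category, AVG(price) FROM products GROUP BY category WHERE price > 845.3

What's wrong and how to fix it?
Bug: WHERE cannot follow GROUP BY

Fix: Move the WHERE clause before GROUP BY

Corrected query:
SELECT category, AVG(price) FROM products WHERE price > 845.3 GROUP BY category

Result:
category  | AVG(price)
----------+-----------
Furniture | 1252.61   
Garden    | 1071.6    
Sports    | 974.645   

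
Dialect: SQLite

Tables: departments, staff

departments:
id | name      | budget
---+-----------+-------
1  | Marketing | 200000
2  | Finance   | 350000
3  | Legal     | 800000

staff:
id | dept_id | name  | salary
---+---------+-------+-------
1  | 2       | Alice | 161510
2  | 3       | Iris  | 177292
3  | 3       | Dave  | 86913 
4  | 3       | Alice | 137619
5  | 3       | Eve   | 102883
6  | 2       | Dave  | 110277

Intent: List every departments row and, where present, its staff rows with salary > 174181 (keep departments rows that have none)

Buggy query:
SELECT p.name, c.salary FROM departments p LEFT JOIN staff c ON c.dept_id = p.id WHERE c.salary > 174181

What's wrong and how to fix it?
Bug: Filtering c.salary in WHERE discards the NULL rows produced by LEFT JOIN, turning it into an inner join

Fix: Put 'c.salary > 174181' in the JOIN's ON clause instead of WHERE

Corrected query:
SELECT p.name, c.salary FROM departments p LEFT JOIN staff c ON c.dept_id = p.id AND c.salary > 174181

Result:
name      | salary
----------+-------
Marketing | NULL  
Finance   | NULL  
Legal     | 177292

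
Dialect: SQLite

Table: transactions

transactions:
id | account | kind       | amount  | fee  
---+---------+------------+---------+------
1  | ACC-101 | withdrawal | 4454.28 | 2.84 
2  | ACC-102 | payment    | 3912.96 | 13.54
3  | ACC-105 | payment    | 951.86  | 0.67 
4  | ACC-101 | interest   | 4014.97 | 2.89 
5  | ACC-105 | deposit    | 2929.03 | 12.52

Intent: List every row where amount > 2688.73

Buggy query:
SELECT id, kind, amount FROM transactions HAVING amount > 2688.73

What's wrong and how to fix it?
Bug: HAVING filters the output of aggregation, but this query has no GROUP BY and no aggregate functions, so SQLite rejects it (HAVING clause on a non-aggregate query); the condition here is per row

Fix: Replace HAVING with WHERE since the condition applies to individual rows

Corrected query:
SELECT id, kind, amount FROM transactions WHERE amount > 2688.73

Result:
id | kind       | amount 
---+------------+--------
1  | withdrawal | 4454.28
2  | payment    | 3912.96
4  | interest   | 4014.97
5  | deposit    | 2929.03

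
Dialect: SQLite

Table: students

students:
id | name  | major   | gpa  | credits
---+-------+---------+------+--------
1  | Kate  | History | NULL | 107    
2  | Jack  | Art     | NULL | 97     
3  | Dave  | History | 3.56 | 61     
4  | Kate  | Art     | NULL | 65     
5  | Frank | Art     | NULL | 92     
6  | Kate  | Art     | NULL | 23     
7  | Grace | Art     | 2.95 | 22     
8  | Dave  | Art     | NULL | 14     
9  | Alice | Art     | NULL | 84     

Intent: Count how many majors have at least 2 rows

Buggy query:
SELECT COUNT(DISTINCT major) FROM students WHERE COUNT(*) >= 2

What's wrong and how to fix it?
Bug: WHERE filters individual rows, not groups, so a group-level COUNT is invalid there

Fix: Group first with HAVING COUNT(*) >= 2, then COUNT the resulting groups

Corrected query:
SELECT COUNT(*) FROM (SELECT major FROM students GROUP BY major HAVING COUNT(*) >= 2)

Result:
COUNT(*)
--------
2       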